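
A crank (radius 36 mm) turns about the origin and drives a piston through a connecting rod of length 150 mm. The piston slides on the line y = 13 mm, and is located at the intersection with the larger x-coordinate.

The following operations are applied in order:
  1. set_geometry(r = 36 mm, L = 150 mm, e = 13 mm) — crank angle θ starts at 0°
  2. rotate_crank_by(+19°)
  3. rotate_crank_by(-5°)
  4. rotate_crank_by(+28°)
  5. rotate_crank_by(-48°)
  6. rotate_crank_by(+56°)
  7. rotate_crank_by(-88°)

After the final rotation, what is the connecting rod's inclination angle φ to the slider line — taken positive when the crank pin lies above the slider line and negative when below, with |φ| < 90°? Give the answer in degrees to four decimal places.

-13.5578

set_geometry: r = 36 mm, L = 150 mm, e = 13 mm; θ ← 0°
rotate_crank_by(+19°): θ ← 0° +19° = 19°
rotate_crank_by(-5°): θ ← 19° -5° = 14°
rotate_crank_by(+28°): θ ← 14° +28° = 42°
rotate_crank_by(-48°): θ ← 42° -48° = -6°
rotate_crank_by(+56°): θ ← -6° +56° = 50°
rotate_crank_by(-88°): θ ← 50° -88° = -38°
crank pin P = (r cos θ, r sin θ) = (28.368387, -22.163813)
h = r sin θ − e = -22.163813 − 13 = -35.163813
sin φ = h / L = -35.163813 / 150 = -0.23442542
φ = arcsin(-0.23442542) = -13.557756°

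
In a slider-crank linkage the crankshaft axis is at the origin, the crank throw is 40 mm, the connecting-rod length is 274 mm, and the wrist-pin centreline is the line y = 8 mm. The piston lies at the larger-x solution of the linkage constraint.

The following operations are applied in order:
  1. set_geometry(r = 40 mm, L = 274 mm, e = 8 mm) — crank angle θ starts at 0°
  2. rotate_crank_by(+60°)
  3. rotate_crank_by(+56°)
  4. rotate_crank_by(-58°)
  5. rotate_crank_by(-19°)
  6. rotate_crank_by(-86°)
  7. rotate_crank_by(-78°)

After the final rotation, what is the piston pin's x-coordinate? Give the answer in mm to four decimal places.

set_geometry: r = 40 mm, L = 274 mm, e = 8 mm; θ ← 0°
rotate_crank_by(+60°): θ ← 0° +60° = 60°
rotate_crank_by(+56°): θ ← 60° +56° = 116°
rotate_crank_by(-58°): θ ← 116° -58° = 58°
rotate_crank_by(-19°): θ ← 58° -19° = 39°
rotate_crank_by(-86°): θ ← 39° -86° = -47°
rotate_crank_by(-78°): θ ← -47° -78° = -125°
crank pin P = (r cos θ, r sin θ) = (-22.943057, -32.766082)
h = r sin θ − e = -32.766082 − 8 = -40.766082
x = r cos θ + √(L² − h²) = -22.943057 + √(75076.0 − 1661.8734) = -22.943057 + 270.950414 = 248.007356

248.0074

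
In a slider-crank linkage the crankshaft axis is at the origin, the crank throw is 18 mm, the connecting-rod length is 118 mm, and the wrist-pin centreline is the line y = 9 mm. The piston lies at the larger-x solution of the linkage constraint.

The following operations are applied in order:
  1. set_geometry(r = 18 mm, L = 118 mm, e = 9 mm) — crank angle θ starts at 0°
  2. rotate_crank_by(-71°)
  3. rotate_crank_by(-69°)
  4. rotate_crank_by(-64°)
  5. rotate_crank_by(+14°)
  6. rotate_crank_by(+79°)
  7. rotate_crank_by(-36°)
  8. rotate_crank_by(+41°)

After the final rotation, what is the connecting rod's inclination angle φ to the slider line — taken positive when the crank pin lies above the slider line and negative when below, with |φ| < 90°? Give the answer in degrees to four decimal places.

-12.8797

set_geometry: r = 18 mm, L = 118 mm, e = 9 mm; θ ← 0°
rotate_crank_by(-71°): θ ← 0° -71° = -71°
rotate_crank_by(-69°): θ ← -71° -69° = -140°
rotate_crank_by(-64°): θ ← -140° -64° = -204°
rotate_crank_by(+14°): θ ← -204° +14° = -190°
rotate_crank_by(+79°): θ ← -190° +79° = -111°
rotate_crank_by(-36°): θ ← -111° -36° = -147°
rotate_crank_by(+41°): θ ← -147° +41° = -106°
crank pin P = (r cos θ, r sin θ) = (-4.961472, -17.302711)
h = r sin θ − e = -17.302711 − 9 = -26.302711
sin φ = h / L = -26.302711 / 118 = -0.22290433
φ = arcsin(-0.22290433) = -12.879676°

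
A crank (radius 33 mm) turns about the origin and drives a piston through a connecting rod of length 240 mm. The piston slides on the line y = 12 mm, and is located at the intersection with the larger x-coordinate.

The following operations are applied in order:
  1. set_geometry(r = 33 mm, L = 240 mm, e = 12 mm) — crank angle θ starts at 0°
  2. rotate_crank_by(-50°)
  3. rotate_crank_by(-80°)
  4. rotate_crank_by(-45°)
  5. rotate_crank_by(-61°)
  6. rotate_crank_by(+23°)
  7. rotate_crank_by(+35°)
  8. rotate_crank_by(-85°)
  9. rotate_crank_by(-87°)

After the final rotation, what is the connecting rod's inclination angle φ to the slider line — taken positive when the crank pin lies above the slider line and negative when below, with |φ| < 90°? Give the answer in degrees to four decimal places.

set_geometry: r = 33 mm, L = 240 mm, e = 12 mm; θ ← 0°
rotate_crank_by(-50°): θ ← 0° -50° = -50°
rotate_crank_by(-80°): θ ← -50° -80° = -130°
rotate_crank_by(-45°): θ ← -130° -45° = -175°
rotate_crank_by(-61°): θ ← -175° -61° = -236°
rotate_crank_by(+23°): θ ← -236° +23° = -213°
rotate_crank_by(+35°): θ ← -213° +35° = -178°
rotate_crank_by(-85°): θ ← -178° -85° = -263°
rotate_crank_by(-87°): θ ← -263° -87° = -350°
crank pin P = (r cos θ, r sin θ) = (32.498656, 5.730390)
h = r sin θ − e = 5.730390 − 12 = -6.269610
sin φ = h / L = -6.269610 / 240 = -0.02612338
φ = arcsin(-0.02612338) = -1.496929°

-1.4969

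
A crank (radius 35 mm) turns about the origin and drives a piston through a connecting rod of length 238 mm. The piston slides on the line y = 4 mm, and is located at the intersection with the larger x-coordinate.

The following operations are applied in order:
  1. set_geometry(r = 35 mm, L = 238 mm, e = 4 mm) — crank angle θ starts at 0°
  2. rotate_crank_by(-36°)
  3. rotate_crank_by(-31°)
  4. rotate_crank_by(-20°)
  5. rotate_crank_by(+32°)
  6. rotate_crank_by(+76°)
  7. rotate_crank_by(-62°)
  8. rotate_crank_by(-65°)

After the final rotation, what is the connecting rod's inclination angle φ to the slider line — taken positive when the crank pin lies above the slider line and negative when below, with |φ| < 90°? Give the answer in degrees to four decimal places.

set_geometry: r = 35 mm, L = 238 mm, e = 4 mm; θ ← 0°
rotate_crank_by(-36°): θ ← 0° -36° = -36°
rotate_crank_by(-31°): θ ← -36° -31° = -67°
rotate_crank_by(-20°): θ ← -67° -20° = -87°
rotate_crank_by(+32°): θ ← -87° +32° = -55°
rotate_crank_by(+76°): θ ← -55° +76° = 21°
rotate_crank_by(-62°): θ ← 21° -62° = -41°
rotate_crank_by(-65°): θ ← -41° -65° = -106°
crank pin P = (r cos θ, r sin θ) = (-9.647307, -33.644159)
h = r sin θ − e = -33.644159 − 4 = -37.644159
sin φ = h / L = -37.644159 / 238 = -0.15816874
φ = arcsin(-0.15816874) = -9.100619°

-9.1006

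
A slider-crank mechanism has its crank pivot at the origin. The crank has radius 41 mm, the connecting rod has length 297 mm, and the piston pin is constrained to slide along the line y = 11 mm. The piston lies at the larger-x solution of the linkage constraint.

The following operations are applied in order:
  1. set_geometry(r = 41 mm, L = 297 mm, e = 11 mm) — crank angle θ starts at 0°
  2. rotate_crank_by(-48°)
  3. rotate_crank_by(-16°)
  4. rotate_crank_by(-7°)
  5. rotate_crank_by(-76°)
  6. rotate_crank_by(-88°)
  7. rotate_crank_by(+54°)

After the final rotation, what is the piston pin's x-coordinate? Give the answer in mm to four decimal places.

set_geometry: r = 41 mm, L = 297 mm, e = 11 mm; θ ← 0°
rotate_crank_by(-48°): θ ← 0° -48° = -48°
rotate_crank_by(-16°): θ ← -48° -16° = -64°
rotate_crank_by(-7°): θ ← -64° -7° = -71°
rotate_crank_by(-76°): θ ← -71° -76° = -147°
rotate_crank_by(-88°): θ ← -147° -88° = -235°
rotate_crank_by(+54°): θ ← -235° +54° = -181°
crank pin P = (r cos θ, r sin θ) = (-40.993756, 0.715549)
h = r sin θ − e = 0.715549 − 11 = -10.284451
x = r cos θ + √(L² − h²) = -40.993756 + √(88209.0 − 105.7699) = -40.993756 + 296.821883 = 255.828127

255.8281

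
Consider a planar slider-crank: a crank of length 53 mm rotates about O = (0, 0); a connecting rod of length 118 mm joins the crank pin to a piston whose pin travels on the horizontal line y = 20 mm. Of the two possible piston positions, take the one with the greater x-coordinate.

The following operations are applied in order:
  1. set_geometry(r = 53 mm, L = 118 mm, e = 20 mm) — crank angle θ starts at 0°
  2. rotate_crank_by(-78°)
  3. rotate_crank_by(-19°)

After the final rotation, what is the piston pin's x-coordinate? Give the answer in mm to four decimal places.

set_geometry: r = 53 mm, L = 118 mm, e = 20 mm; θ ← 0°
rotate_crank_by(-78°): θ ← 0° -78° = -78°
rotate_crank_by(-19°): θ ← -78° -19° = -97°
crank pin P = (r cos θ, r sin θ) = (-6.459075, -52.604946)
h = r sin θ − e = -52.604946 − 20 = -72.604946
x = r cos θ + √(L² − h²) = -6.459075 + √(13924.0 − 5271.4782) = -6.459075 + 93.018933 = 86.559857

86.5599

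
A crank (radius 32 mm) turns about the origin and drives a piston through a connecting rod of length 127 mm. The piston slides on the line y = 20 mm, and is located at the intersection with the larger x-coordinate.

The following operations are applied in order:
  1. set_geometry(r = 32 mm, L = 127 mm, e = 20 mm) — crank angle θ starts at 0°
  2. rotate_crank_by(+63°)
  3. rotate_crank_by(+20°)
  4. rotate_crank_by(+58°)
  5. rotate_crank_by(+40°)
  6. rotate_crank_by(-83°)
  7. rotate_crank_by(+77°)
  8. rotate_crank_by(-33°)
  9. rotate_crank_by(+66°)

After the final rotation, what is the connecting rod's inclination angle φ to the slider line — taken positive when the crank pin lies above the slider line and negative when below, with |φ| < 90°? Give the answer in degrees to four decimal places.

-16.0080

set_geometry: r = 32 mm, L = 127 mm, e = 20 mm; θ ← 0°
rotate_crank_by(+63°): θ ← 0° +63° = 63°
rotate_crank_by(+20°): θ ← 63° +20° = 83°
rotate_crank_by(+58°): θ ← 83° +58° = 141°
rotate_crank_by(+40°): θ ← 141° +40° = 181°
rotate_crank_by(-83°): θ ← 181° -83° = 98°
rotate_crank_by(+77°): θ ← 98° +77° = 175°
rotate_crank_by(-33°): θ ← 175° -33° = 142°
rotate_crank_by(+66°): θ ← 142° +66° = 208°
crank pin P = (r cos θ, r sin θ) = (-28.254323, -15.023090)
h = r sin θ − e = -15.023090 − 20 = -35.023090
sin φ = h / L = -35.023090 / 127 = -0.27577236
φ = arcsin(-0.27577236) = -16.008047°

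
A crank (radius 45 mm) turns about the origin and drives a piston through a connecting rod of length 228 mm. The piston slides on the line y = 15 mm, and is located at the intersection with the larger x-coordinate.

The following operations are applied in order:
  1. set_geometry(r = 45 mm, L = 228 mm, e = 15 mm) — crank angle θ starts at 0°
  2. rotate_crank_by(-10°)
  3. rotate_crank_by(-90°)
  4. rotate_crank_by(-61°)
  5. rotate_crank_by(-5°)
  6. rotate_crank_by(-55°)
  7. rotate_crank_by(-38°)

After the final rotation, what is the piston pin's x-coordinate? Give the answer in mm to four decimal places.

217.5395

set_geometry: r = 45 mm, L = 228 mm, e = 15 mm; θ ← 0°
rotate_crank_by(-10°): θ ← 0° -10° = -10°
rotate_crank_by(-90°): θ ← -10° -90° = -100°
rotate_crank_by(-61°): θ ← -100° -61° = -161°
rotate_crank_by(-5°): θ ← -161° -5° = -166°
rotate_crank_by(-55°): θ ← -166° -55° = -221°
rotate_crank_by(-38°): θ ← -221° -38° = -259°
crank pin P = (r cos θ, r sin θ) = (-8.586405, 44.173223)
h = r sin θ − e = 44.173223 − 15 = 29.173223
x = r cos θ + √(L² − h²) = -8.586405 + √(51984.0 − 851.0770) = -8.586405 + 226.125901 = 217.539496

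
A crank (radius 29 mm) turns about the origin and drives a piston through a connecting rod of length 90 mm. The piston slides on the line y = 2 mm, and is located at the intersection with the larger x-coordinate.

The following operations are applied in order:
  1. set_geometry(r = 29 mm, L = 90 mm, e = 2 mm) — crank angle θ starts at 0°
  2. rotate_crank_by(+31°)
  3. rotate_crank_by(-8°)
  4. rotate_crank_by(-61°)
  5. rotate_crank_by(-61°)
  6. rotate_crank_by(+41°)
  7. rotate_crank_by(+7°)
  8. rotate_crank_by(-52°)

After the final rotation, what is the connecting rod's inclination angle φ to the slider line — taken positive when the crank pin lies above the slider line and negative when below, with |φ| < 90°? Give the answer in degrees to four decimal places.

set_geometry: r = 29 mm, L = 90 mm, e = 2 mm; θ ← 0°
rotate_crank_by(+31°): θ ← 0° +31° = 31°
rotate_crank_by(-8°): θ ← 31° -8° = 23°
rotate_crank_by(-61°): θ ← 23° -61° = -38°
rotate_crank_by(-61°): θ ← -38° -61° = -99°
rotate_crank_by(+41°): θ ← -99° +41° = -58°
rotate_crank_by(+7°): θ ← -58° +7° = -51°
rotate_crank_by(-52°): θ ← -51° -52° = -103°
crank pin P = (r cos θ, r sin θ) = (-6.523581, -28.256732)
h = r sin θ − e = -28.256732 − 2 = -30.256732
sin φ = h / L = -30.256732 / 90 = -0.33618591
φ = arcsin(-0.33618591) = -19.644669°

-19.6447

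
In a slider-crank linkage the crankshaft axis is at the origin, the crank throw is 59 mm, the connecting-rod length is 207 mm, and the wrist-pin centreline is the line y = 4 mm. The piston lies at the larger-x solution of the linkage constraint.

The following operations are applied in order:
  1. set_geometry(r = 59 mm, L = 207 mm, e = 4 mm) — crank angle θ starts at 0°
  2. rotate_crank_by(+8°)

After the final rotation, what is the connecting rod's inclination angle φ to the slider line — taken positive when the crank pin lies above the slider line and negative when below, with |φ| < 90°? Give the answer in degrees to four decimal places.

1.1657

set_geometry: r = 59 mm, L = 207 mm, e = 4 mm; θ ← 0°
rotate_crank_by(+8°): θ ← 0° +8° = 8°
crank pin P = (r cos θ, r sin θ) = (58.425816, 8.211213)
h = r sin θ − e = 8.211213 − 4 = 4.211213
sin φ = h / L = 4.211213 / 207 = 0.02034402
φ = arcsin(0.02034402) = 1.165707°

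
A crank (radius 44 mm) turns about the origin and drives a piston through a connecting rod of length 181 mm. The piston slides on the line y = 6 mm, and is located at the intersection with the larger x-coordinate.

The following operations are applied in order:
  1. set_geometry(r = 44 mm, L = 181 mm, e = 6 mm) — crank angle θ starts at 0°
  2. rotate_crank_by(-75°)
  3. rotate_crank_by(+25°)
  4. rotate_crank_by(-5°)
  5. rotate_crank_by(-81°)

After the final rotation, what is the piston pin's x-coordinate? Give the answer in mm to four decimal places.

set_geometry: r = 44 mm, L = 181 mm, e = 6 mm; θ ← 0°
rotate_crank_by(-75°): θ ← 0° -75° = -75°
rotate_crank_by(+25°): θ ← -75° +25° = -50°
rotate_crank_by(-5°): θ ← -50° -5° = -55°
rotate_crank_by(-81°): θ ← -55° -81° = -136°
crank pin P = (r cos θ, r sin θ) = (-31.650951, -30.564968)
h = r sin θ − e = -30.564968 − 6 = -36.564968
x = r cos θ + √(L² − h²) = -31.650951 + √(32761.0 − 1336.9969) = -31.650951 + 177.268167 = 145.617216

145.6172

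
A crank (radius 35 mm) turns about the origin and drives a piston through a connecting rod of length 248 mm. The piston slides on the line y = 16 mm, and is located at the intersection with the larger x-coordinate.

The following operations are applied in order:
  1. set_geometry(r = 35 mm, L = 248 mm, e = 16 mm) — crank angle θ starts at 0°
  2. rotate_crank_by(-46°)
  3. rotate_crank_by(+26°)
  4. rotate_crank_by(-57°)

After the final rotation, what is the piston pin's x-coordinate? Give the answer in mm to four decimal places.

set_geometry: r = 35 mm, L = 248 mm, e = 16 mm; θ ← 0°
rotate_crank_by(-46°): θ ← 0° -46° = -46°
rotate_crank_by(+26°): θ ← -46° +26° = -20°
rotate_crank_by(-57°): θ ← -20° -57° = -77°
crank pin P = (r cos θ, r sin θ) = (7.873287, -34.102952)
h = r sin θ − e = -34.102952 − 16 = -50.102952
x = r cos θ + √(L² − h²) = 7.873287 + √(61504.0 − 2510.3058) = 7.873287 + 242.886175 = 250.759462

250.7595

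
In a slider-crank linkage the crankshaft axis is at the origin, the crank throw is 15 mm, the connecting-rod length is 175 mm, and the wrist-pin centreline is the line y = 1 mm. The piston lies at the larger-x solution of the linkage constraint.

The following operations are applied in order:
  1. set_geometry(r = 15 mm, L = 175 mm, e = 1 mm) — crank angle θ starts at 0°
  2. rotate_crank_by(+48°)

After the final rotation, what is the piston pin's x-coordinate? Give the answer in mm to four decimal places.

set_geometry: r = 15 mm, L = 175 mm, e = 1 mm; θ ← 0°
rotate_crank_by(+48°): θ ← 0° +48° = 48°
crank pin P = (r cos θ, r sin θ) = (10.036959, 11.147172)
h = r sin θ − e = 11.147172 − 1 = 10.147172
x = r cos θ + √(L² − h²) = 10.036959 + √(30625.0 − 102.9651) = 10.036959 + 174.705566 = 184.742525

184.7425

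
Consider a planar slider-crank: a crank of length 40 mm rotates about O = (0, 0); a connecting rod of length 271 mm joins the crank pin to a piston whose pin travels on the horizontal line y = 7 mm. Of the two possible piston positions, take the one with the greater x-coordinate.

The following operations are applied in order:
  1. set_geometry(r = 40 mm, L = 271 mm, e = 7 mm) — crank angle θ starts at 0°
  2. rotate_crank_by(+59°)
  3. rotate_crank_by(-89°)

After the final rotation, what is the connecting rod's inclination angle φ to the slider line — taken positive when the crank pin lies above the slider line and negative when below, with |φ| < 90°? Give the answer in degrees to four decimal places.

-5.7179

set_geometry: r = 40 mm, L = 271 mm, e = 7 mm; θ ← 0°
rotate_crank_by(+59°): θ ← 0° +59° = 59°
rotate_crank_by(-89°): θ ← 59° -89° = -30°
crank pin P = (r cos θ, r sin θ) = (34.641016, -20.000000)
h = r sin θ − e = -20.000000 − 7 = -27.000000
sin φ = h / L = -27.000000 / 271 = -0.09963100
φ = arcsin(-0.09963100) = -5.717922°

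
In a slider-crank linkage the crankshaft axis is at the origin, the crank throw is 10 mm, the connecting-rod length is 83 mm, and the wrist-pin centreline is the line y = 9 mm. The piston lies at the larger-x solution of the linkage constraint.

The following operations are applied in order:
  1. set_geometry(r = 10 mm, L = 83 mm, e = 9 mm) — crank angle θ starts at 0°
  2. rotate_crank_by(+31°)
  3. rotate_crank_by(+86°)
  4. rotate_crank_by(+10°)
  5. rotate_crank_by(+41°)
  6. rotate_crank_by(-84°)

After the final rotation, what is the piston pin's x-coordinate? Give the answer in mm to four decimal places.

84.0399

set_geometry: r = 10 mm, L = 83 mm, e = 9 mm; θ ← 0°
rotate_crank_by(+31°): θ ← 0° +31° = 31°
rotate_crank_by(+86°): θ ← 31° +86° = 117°
rotate_crank_by(+10°): θ ← 117° +10° = 127°
rotate_crank_by(+41°): θ ← 127° +41° = 168°
rotate_crank_by(-84°): θ ← 168° -84° = 84°
crank pin P = (r cos θ, r sin θ) = (1.045285, 9.945219)
h = r sin θ − e = 9.945219 − 9 = 0.945219
x = r cos θ + √(L² − h²) = 1.045285 + √(6889.0 − 0.8934) = 1.045285 + 82.994618 = 84.039902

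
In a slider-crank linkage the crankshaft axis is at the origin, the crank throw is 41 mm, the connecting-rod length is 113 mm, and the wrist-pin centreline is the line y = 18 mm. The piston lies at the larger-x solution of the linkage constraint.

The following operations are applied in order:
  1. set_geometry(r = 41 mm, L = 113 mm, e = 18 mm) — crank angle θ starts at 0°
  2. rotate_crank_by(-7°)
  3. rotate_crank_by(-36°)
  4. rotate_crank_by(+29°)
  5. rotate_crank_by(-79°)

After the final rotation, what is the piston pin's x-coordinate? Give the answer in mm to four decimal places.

94.2629

set_geometry: r = 41 mm, L = 113 mm, e = 18 mm; θ ← 0°
rotate_crank_by(-7°): θ ← 0° -7° = -7°
rotate_crank_by(-36°): θ ← -7° -36° = -43°
rotate_crank_by(+29°): θ ← -43° +29° = -14°
rotate_crank_by(-79°): θ ← -14° -79° = -93°
crank pin P = (r cos θ, r sin θ) = (-2.145774, -40.943811)
h = r sin θ − e = -40.943811 − 18 = -58.943811
x = r cos θ + √(L² − h²) = -2.145774 + √(12769.0 − 3474.3728) = -2.145774 + 96.408647 = 94.262872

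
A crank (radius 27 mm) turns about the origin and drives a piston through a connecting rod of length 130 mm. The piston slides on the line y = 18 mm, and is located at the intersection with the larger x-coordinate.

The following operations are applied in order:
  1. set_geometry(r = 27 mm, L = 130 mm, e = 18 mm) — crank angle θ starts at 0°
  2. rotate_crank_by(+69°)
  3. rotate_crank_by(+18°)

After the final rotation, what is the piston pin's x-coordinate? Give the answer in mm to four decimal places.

131.1037

set_geometry: r = 27 mm, L = 130 mm, e = 18 mm; θ ← 0°
rotate_crank_by(+69°): θ ← 0° +69° = 69°
rotate_crank_by(+18°): θ ← 69° +18° = 87°
crank pin P = (r cos θ, r sin θ) = (1.413071, 26.962997)
h = r sin θ − e = 26.962997 − 18 = 8.962997
x = r cos θ + √(L² − h²) = 1.413071 + √(16900.0 − 80.3353) = 1.413071 + 129.690650 = 131.103721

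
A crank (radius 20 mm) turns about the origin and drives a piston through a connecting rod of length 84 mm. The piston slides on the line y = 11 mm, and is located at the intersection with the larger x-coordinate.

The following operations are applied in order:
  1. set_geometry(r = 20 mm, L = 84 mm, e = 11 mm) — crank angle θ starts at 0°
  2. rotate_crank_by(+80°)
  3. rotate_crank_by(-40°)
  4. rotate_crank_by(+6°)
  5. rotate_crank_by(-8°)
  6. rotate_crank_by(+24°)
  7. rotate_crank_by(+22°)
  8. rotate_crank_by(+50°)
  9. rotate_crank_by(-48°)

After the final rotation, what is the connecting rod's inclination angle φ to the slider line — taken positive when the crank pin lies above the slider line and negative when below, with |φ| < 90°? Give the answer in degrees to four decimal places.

set_geometry: r = 20 mm, L = 84 mm, e = 11 mm; θ ← 0°
rotate_crank_by(+80°): θ ← 0° +80° = 80°
rotate_crank_by(-40°): θ ← 80° -40° = 40°
rotate_crank_by(+6°): θ ← 40° +6° = 46°
rotate_crank_by(-8°): θ ← 46° -8° = 38°
rotate_crank_by(+24°): θ ← 38° +24° = 62°
rotate_crank_by(+22°): θ ← 62° +22° = 84°
rotate_crank_by(+50°): θ ← 84° +50° = 134°
rotate_crank_by(-48°): θ ← 134° -48° = 86°
crank pin P = (r cos θ, r sin θ) = (1.395129, 19.951281)
h = r sin θ − e = 19.951281 − 11 = 8.951281
sin φ = h / L = 8.951281 / 84 = 0.10656287
φ = arcsin(0.10656287) = 6.117218°

6.1172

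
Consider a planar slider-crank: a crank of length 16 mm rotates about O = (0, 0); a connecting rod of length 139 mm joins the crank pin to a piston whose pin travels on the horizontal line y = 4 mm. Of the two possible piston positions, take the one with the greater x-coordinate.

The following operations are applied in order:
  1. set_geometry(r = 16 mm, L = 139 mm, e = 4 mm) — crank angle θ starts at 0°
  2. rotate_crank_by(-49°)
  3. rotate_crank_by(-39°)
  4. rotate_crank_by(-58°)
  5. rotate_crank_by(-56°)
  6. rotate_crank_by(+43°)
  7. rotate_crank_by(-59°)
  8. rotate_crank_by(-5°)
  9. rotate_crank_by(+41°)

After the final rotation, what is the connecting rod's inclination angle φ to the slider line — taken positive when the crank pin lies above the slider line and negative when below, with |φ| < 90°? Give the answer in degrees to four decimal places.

-1.4188

set_geometry: r = 16 mm, L = 139 mm, e = 4 mm; θ ← 0°
rotate_crank_by(-49°): θ ← 0° -49° = -49°
rotate_crank_by(-39°): θ ← -49° -39° = -88°
rotate_crank_by(-58°): θ ← -88° -58° = -146°
rotate_crank_by(-56°): θ ← -146° -56° = -202°
rotate_crank_by(+43°): θ ← -202° +43° = -159°
rotate_crank_by(-59°): θ ← -159° -59° = -218°
rotate_crank_by(-5°): θ ← -218° -5° = -223°
rotate_crank_by(+41°): θ ← -223° +41° = -182°
crank pin P = (r cos θ, r sin θ) = (-15.990253, 0.558392)
h = r sin θ − e = 0.558392 − 4 = -3.441608
sin φ = h / L = -3.441608 / 139 = -0.02475977
φ = arcsin(-0.02475977) = -1.418775°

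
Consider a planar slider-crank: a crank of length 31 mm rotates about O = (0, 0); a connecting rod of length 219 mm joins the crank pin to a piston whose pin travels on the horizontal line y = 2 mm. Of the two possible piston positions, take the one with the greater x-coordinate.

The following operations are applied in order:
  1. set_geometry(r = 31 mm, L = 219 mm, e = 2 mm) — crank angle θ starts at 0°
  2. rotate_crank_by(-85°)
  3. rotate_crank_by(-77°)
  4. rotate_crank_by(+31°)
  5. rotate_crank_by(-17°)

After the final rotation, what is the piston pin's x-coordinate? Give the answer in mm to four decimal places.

191.9339

set_geometry: r = 31 mm, L = 219 mm, e = 2 mm; θ ← 0°
rotate_crank_by(-85°): θ ← 0° -85° = -85°
rotate_crank_by(-77°): θ ← -85° -77° = -162°
rotate_crank_by(+31°): θ ← -162° +31° = -131°
rotate_crank_by(-17°): θ ← -131° -17° = -148°
crank pin P = (r cos θ, r sin θ) = (-26.289491, -16.427497)
h = r sin θ − e = -16.427497 − 2 = -18.427497
x = r cos θ + √(L² − h²) = -26.289491 + √(47961.0 − 339.5727) = -26.289491 + 218.223343 = 191.933852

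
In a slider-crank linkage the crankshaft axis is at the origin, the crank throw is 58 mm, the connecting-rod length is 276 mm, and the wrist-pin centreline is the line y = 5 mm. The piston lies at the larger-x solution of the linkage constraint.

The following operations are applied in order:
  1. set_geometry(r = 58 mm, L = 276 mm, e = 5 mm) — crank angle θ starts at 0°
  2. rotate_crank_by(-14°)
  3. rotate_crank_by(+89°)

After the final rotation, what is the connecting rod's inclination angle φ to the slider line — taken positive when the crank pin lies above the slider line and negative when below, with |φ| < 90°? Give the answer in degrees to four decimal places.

set_geometry: r = 58 mm, L = 276 mm, e = 5 mm; θ ← 0°
rotate_crank_by(-14°): θ ← 0° -14° = -14°
rotate_crank_by(+89°): θ ← -14° +89° = 75°
crank pin P = (r cos θ, r sin θ) = (15.011505, 56.023698)
h = r sin θ − e = 56.023698 − 5 = 51.023698
sin φ = h / L = 51.023698 / 276 = 0.18486847
φ = arcsin(0.18486847) = 10.653464°

10.6535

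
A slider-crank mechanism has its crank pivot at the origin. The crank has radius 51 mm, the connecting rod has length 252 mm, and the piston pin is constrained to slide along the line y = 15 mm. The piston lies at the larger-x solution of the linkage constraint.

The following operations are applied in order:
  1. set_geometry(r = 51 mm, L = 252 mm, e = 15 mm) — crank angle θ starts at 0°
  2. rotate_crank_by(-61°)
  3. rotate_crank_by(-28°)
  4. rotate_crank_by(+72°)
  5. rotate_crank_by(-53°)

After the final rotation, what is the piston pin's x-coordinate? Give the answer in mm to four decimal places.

set_geometry: r = 51 mm, L = 252 mm, e = 15 mm; θ ← 0°
rotate_crank_by(-61°): θ ← 0° -61° = -61°
rotate_crank_by(-28°): θ ← -61° -28° = -89°
rotate_crank_by(+72°): θ ← -89° +72° = -17°
rotate_crank_by(-53°): θ ← -17° -53° = -70°
crank pin P = (r cos θ, r sin θ) = (17.443027, -47.924324)
h = r sin θ − e = -47.924324 − 15 = -62.924324
x = r cos θ + √(L² − h²) = 17.443027 + √(63504.0 − 3959.4705) = 17.443027 + 244.017478 = 261.460505

261.4605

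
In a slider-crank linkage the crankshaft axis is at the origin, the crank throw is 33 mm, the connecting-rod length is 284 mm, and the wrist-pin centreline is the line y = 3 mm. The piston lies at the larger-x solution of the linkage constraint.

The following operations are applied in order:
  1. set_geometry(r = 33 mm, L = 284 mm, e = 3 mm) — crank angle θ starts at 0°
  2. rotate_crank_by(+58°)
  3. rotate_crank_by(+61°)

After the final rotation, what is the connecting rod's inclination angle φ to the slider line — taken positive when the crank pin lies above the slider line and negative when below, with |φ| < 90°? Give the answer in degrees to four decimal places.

5.2249

set_geometry: r = 33 mm, L = 284 mm, e = 3 mm; θ ← 0°
rotate_crank_by(+58°): θ ← 0° +58° = 58°
rotate_crank_by(+61°): θ ← 58° +61° = 119°
crank pin P = (r cos θ, r sin θ) = (-15.998717, 28.862450)
h = r sin θ − e = 28.862450 − 3 = 25.862450
sin φ = h / L = 25.862450 / 284 = 0.09106497
φ = arcsin(0.09106497) = 5.224877°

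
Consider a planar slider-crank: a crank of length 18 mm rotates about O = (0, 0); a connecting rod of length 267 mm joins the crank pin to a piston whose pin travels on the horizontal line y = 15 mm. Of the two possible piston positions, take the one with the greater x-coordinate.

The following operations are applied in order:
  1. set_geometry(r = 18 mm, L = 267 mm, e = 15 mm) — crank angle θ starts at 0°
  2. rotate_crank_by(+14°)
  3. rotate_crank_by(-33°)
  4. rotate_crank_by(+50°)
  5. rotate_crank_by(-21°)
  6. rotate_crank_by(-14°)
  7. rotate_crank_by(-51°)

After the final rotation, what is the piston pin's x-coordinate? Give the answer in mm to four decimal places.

275.6624

set_geometry: r = 18 mm, L = 267 mm, e = 15 mm; θ ← 0°
rotate_crank_by(+14°): θ ← 0° +14° = 14°
rotate_crank_by(-33°): θ ← 14° -33° = -19°
rotate_crank_by(+50°): θ ← -19° +50° = 31°
rotate_crank_by(-21°): θ ← 31° -21° = 10°
rotate_crank_by(-14°): θ ← 10° -14° = -4°
rotate_crank_by(-51°): θ ← -4° -51° = -55°
crank pin P = (r cos θ, r sin θ) = (10.324376, -14.744737)
h = r sin θ − e = -14.744737 − 15 = -29.744737
x = r cos θ + √(L² − h²) = 10.324376 + √(71289.0 − 884.7494) = 10.324376 + 265.337993 = 275.662369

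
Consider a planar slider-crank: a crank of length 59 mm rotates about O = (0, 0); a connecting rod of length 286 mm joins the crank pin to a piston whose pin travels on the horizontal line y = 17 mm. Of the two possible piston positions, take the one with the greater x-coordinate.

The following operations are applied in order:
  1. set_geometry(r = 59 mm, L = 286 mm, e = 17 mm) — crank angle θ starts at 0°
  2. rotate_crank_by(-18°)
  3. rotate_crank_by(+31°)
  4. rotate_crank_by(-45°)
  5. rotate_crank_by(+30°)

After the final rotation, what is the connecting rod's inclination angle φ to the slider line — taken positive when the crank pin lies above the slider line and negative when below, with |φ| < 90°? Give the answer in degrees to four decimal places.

-3.8210

set_geometry: r = 59 mm, L = 286 mm, e = 17 mm; θ ← 0°
rotate_crank_by(-18°): θ ← 0° -18° = -18°
rotate_crank_by(+31°): θ ← -18° +31° = 13°
rotate_crank_by(-45°): θ ← 13° -45° = -32°
rotate_crank_by(+30°): θ ← -32° +30° = -2°
crank pin P = (r cos θ, r sin θ) = (58.964059, -2.059070)
h = r sin θ − e = -2.059070 − 17 = -19.059070
sin φ = h / L = -19.059070 / 286 = -0.06664011
φ = arcsin(-0.06664011) = -3.821029°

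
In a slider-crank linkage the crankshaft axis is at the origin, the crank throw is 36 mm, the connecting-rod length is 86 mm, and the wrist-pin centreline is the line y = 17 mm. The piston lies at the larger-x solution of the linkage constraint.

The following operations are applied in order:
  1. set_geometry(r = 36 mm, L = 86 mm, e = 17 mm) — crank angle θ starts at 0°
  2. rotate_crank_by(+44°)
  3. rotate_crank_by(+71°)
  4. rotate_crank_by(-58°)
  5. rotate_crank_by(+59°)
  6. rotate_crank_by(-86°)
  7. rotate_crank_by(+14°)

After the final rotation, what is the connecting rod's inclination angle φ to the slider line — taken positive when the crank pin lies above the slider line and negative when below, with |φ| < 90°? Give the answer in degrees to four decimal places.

set_geometry: r = 36 mm, L = 86 mm, e = 17 mm; θ ← 0°
rotate_crank_by(+44°): θ ← 0° +44° = 44°
rotate_crank_by(+71°): θ ← 44° +71° = 115°
rotate_crank_by(-58°): θ ← 115° -58° = 57°
rotate_crank_by(+59°): θ ← 57° +59° = 116°
rotate_crank_by(-86°): θ ← 116° -86° = 30°
rotate_crank_by(+14°): θ ← 30° +14° = 44°
crank pin P = (r cos θ, r sin θ) = (25.896233, 25.007701)
h = r sin θ − e = 25.007701 − 17 = 8.007701
sin φ = h / L = 8.007701 / 86 = 0.09311281
φ = arcsin(0.09311281) = 5.342710°

5.3427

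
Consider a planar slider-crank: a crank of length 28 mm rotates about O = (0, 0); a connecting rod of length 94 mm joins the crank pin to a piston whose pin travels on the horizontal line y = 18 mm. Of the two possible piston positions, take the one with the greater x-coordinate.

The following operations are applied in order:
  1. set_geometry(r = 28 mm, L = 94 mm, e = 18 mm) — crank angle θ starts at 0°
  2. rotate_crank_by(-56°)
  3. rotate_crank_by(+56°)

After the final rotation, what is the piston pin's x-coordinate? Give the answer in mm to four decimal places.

120.2605

set_geometry: r = 28 mm, L = 94 mm, e = 18 mm; θ ← 0°
rotate_crank_by(-56°): θ ← 0° -56° = -56°
rotate_crank_by(+56°): θ ← -56° +56° = 0°
crank pin P = (r cos θ, r sin θ) = (28.000000, 0.000000)
h = r sin θ − e = 0.000000 − 18 = -18.000000
x = r cos θ + √(L² − h²) = 28.000000 + √(8836.0 − 324.0000) = 28.000000 + 92.260501 = 120.260501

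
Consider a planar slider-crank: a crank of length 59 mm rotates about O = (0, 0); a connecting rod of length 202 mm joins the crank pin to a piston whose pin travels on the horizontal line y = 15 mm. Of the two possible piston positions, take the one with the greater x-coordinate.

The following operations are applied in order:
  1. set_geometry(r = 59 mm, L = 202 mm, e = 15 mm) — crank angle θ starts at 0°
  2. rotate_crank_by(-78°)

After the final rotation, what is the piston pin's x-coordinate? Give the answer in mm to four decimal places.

set_geometry: r = 59 mm, L = 202 mm, e = 15 mm; θ ← 0°
rotate_crank_by(-78°): θ ← 0° -78° = -78°
crank pin P = (r cos θ, r sin θ) = (12.266790, -57.710708)
h = r sin θ − e = -57.710708 − 15 = -72.710708
x = r cos θ + √(L² − h²) = 12.266790 + √(40804.0 − 5286.8471) = 12.266790 + 188.459950 = 200.726740

200.7267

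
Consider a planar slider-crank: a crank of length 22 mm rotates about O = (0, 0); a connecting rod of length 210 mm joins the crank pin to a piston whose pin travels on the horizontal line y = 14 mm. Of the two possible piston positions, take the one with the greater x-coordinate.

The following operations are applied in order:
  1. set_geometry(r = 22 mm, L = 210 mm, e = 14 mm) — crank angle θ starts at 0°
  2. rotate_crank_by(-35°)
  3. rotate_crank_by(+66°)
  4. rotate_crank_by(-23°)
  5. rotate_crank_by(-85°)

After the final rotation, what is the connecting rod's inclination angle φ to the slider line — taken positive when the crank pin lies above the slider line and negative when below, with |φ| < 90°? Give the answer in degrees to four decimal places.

set_geometry: r = 22 mm, L = 210 mm, e = 14 mm; θ ← 0°
rotate_crank_by(-35°): θ ← 0° -35° = -35°
rotate_crank_by(+66°): θ ← -35° +66° = 31°
rotate_crank_by(-23°): θ ← 31° -23° = 8°
rotate_crank_by(-85°): θ ← 8° -85° = -77°
crank pin P = (r cos θ, r sin θ) = (4.948923, -21.436141)
h = r sin θ − e = -21.436141 − 14 = -35.436141
sin φ = h / L = -35.436141 / 210 = -0.16874353
φ = arcsin(-0.16874353) = -9.714773°

-9.7148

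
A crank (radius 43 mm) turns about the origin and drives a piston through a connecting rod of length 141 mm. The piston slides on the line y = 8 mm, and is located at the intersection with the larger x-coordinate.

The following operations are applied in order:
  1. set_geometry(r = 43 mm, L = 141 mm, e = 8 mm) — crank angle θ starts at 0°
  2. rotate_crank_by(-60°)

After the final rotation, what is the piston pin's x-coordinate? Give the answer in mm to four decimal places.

155.0456

set_geometry: r = 43 mm, L = 141 mm, e = 8 mm; θ ← 0°
rotate_crank_by(-60°): θ ← 0° -60° = -60°
crank pin P = (r cos θ, r sin θ) = (21.500000, -37.239092)
h = r sin θ − e = -37.239092 − 8 = -45.239092
x = r cos θ + √(L² − h²) = 21.500000 + √(19881.0 − 2046.5755) = 21.500000 + 133.545590 = 155.045590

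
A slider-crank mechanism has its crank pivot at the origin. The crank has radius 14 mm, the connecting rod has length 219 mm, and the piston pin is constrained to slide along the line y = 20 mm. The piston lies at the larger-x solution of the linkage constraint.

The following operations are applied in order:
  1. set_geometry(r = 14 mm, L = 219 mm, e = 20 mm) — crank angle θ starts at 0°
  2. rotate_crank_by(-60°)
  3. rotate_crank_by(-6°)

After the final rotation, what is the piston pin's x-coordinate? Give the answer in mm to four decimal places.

set_geometry: r = 14 mm, L = 219 mm, e = 20 mm; θ ← 0°
rotate_crank_by(-60°): θ ← 0° -60° = -60°
rotate_crank_by(-6°): θ ← -60° -6° = -66°
crank pin P = (r cos θ, r sin θ) = (5.694313, -12.789636)
h = r sin θ − e = -12.789636 − 20 = -32.789636
x = r cos θ + √(L² − h²) = 5.694313 + √(47961.0 − 1075.1603) = 5.694313 + 216.531383 = 222.225696

222.2257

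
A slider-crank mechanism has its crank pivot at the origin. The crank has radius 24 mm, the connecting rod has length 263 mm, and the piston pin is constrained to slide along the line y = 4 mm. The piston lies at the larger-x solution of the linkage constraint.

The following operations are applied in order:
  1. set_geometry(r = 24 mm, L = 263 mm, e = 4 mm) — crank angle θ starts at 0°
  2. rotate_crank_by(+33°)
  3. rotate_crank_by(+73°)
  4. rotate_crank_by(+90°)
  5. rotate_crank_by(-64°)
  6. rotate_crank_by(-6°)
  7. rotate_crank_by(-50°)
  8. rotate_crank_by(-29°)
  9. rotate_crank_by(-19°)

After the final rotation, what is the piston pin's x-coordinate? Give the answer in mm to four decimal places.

set_geometry: r = 24 mm, L = 263 mm, e = 4 mm; θ ← 0°
rotate_crank_by(+33°): θ ← 0° +33° = 33°
rotate_crank_by(+73°): θ ← 33° +73° = 106°
rotate_crank_by(+90°): θ ← 106° +90° = 196°
rotate_crank_by(-64°): θ ← 196° -64° = 132°
rotate_crank_by(-6°): θ ← 132° -6° = 126°
rotate_crank_by(-50°): θ ← 126° -50° = 76°
rotate_crank_by(-29°): θ ← 76° -29° = 47°
rotate_crank_by(-19°): θ ← 47° -19° = 28°
crank pin P = (r cos θ, r sin θ) = (21.190742, 11.267318)
h = r sin θ − e = 11.267318 − 4 = 7.267318
x = r cos θ + √(L² − h²) = 21.190742 + √(69169.0 − 52.8139) = 21.190742 + 262.899574 = 284.090316

284.0903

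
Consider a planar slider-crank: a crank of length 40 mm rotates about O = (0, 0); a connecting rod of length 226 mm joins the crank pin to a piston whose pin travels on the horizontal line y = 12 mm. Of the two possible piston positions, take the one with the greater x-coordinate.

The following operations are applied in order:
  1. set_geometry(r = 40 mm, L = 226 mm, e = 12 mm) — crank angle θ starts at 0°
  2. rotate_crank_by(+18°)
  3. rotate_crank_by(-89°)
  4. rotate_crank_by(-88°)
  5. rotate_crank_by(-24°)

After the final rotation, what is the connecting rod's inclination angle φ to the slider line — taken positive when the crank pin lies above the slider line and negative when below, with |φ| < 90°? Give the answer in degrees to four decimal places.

-2.5123

set_geometry: r = 40 mm, L = 226 mm, e = 12 mm; θ ← 0°
rotate_crank_by(+18°): θ ← 0° +18° = 18°
rotate_crank_by(-89°): θ ← 18° -89° = -71°
rotate_crank_by(-88°): θ ← -71° -88° = -159°
rotate_crank_by(-24°): θ ← -159° -24° = -183°
crank pin P = (r cos θ, r sin θ) = (-39.945181, 2.093438)
h = r sin θ − e = 2.093438 − 12 = -9.906562
sin φ = h / L = -9.906562 / 226 = -0.04383434
φ = arcsin(-0.04383434) = -2.512328°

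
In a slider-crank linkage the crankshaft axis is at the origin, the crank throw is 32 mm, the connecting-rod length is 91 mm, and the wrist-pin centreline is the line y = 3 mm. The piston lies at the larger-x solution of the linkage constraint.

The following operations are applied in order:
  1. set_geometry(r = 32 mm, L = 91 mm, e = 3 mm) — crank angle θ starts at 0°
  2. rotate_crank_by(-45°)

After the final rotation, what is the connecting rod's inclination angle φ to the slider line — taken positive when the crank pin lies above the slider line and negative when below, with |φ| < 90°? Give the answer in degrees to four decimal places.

-16.3569

set_geometry: r = 32 mm, L = 91 mm, e = 3 mm; θ ← 0°
rotate_crank_by(-45°): θ ← 0° -45° = -45°
crank pin P = (r cos θ, r sin θ) = (22.627417, -22.627417)
h = r sin θ − e = -22.627417 − 3 = -25.627417
sin φ = h / L = -25.627417 / 91 = -0.28161997
φ = arcsin(-0.28161997) = -16.356913°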